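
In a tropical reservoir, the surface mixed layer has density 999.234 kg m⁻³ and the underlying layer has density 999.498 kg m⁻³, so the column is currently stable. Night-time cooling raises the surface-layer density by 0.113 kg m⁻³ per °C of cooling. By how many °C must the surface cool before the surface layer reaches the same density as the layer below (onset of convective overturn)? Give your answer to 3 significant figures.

2.34 °C

Density deficit of the surface layer: 999.498 − 999.234 = 0.264 kg m⁻³.
Required change = 0.264 / 0.113 = 2.34 °C.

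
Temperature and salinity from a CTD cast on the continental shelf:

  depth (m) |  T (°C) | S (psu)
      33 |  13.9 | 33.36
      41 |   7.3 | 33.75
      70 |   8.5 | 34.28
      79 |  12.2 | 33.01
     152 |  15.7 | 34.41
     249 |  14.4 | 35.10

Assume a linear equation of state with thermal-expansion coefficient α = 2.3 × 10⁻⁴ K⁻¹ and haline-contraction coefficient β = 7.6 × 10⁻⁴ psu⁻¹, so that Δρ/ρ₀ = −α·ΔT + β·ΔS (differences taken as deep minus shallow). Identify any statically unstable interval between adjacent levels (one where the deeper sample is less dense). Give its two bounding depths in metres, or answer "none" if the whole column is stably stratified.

Evaluate Δρ/ρ₀ = −αΔT + βΔS across each adjacent pair:
  33–41 m: −αΔT+βΔS = −(2.3 × 10⁻⁴)(-6.6)+(7.6 × 10⁻⁴)(+0.39) = 1.8 × 10⁻³ → stable
  41–70 m: −αΔT+βΔS = −(2.3 × 10⁻⁴)(+1.2)+(7.6 × 10⁻⁴)(+0.53) = 1.3 × 10⁻⁴ → stable
  70–79 m: −αΔT+βΔS = −(2.3 × 10⁻⁴)(+3.7)+(7.6 × 10⁻⁴)(-1.27) = -1.8 × 10⁻³ → UNSTABLE
  79–152 m: −αΔT+βΔS = −(2.3 × 10⁻⁴)(+3.5)+(7.6 × 10⁻⁴)(+1.40) = 2.6 × 10⁻⁴ → stable
  152–249 m: −αΔT+βΔS = −(2.3 × 10⁻⁴)(-1.3)+(7.6 × 10⁻⁴)(+0.69) = 8.2 × 10⁻⁴ → stable
The 70–79 m interval has Δρ < 0: lighter water underlies denser water.

70–79 m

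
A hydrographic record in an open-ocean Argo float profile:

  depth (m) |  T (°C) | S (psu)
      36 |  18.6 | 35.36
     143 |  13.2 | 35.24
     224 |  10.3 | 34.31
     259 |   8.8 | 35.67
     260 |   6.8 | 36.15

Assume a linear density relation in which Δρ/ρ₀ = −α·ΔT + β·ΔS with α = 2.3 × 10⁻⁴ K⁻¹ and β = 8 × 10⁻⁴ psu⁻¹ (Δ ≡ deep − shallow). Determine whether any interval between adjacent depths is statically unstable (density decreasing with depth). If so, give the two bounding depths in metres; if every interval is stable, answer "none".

143–224 m

Evaluate Δρ/ρ₀ = −αΔT + βΔS across each adjacent pair:
  36–143 m: −αΔT+βΔS = −(2.3 × 10⁻⁴)(-5.4)+(8 × 10⁻⁴)(-0.12) = 1.1 × 10⁻³ → stable
  143–224 m: −αΔT+βΔS = −(2.3 × 10⁻⁴)(-2.9)+(8 × 10⁻⁴)(-0.93) = -7.7 × 10⁻⁵ → UNSTABLE
  224–259 m: −αΔT+βΔS = −(2.3 × 10⁻⁴)(-1.5)+(8 × 10⁻⁴)(+1.36) = 1.4 × 10⁻³ → stable
  259–260 m: −αΔT+βΔS = −(2.3 × 10⁻⁴)(-2.0)+(8 × 10⁻⁴)(+0.48) = 8.4 × 10⁻⁴ → stable
The 143–224 m interval has Δρ < 0: lighter water underlies denser water.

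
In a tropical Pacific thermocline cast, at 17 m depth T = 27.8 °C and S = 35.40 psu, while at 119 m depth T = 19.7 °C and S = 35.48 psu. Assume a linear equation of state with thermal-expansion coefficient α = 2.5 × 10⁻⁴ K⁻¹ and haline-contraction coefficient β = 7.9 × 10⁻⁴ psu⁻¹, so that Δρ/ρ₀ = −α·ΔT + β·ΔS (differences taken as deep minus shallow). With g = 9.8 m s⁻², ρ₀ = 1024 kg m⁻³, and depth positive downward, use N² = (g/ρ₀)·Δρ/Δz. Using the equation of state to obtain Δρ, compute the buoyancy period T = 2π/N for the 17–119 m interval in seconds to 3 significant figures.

444 s

ΔT = -8.1 K, ΔS = +0.08 psu (deep − shallow).
Δρ/ρ₀ = −αΔT + βΔS = 2.025 × 10⁻³ + 6.32 × 10⁻⁵ = 2.0882 × 10⁻³, so Δρ ≈ 2.138 kg m⁻³.
N² = (g/ρ₀)·Δρ/Δz = g·(Δρ/ρ₀)/Δz = 9.8 × 2.0882 × 10⁻³ / 102 = 2.0063 × 10⁻⁴ s⁻².
N = √(2.0063 × 10⁻⁴) = 0.014164 rad s⁻¹ → T = 2π/N = 443.60 s ≈ 444 s.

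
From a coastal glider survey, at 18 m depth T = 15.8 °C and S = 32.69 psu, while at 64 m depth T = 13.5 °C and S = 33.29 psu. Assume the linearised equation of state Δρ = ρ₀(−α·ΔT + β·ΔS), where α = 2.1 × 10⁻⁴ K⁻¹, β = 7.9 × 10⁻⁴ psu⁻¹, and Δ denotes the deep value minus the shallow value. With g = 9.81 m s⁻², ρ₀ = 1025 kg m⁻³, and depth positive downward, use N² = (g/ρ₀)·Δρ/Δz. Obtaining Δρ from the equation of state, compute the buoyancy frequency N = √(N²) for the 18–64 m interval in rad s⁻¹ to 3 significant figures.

ΔT = -2.3 K, ΔS = +0.60 psu (deep − shallow).
Δρ/ρ₀ = −αΔT + βΔS = 4.83 × 10⁻⁴ + 4.74 × 10⁻⁴ = 9.57 × 10⁻⁴, so Δρ ≈ 0.9809 kg m⁻³.
N² = (g/ρ₀)·Δρ/Δz = g·(Δρ/ρ₀)/Δz = 9.81 × 9.57 × 10⁻⁴ / 46 = 2.0409 × 10⁻⁴ s⁻².
N = √(2.0409 × 10⁻⁴) = 0.014286 rad s⁻¹ ≈ 0.0143 rad s⁻¹.

0.0143 rad s⁻¹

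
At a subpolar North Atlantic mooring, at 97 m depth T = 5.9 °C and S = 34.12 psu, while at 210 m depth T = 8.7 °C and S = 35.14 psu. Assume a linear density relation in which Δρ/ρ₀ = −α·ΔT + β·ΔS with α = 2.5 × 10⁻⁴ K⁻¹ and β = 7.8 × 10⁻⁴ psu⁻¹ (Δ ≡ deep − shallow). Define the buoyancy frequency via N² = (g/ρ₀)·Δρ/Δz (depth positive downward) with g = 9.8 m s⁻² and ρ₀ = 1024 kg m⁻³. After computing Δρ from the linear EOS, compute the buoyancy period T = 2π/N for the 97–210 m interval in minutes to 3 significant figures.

36.4 min

ΔT = +2.8 K, ΔS = +1.02 psu (deep − shallow).
Δρ/ρ₀ = −αΔT + βΔS = -7.00 × 10⁻⁴ + 7.956 × 10⁻⁴ = 9.56 × 10⁻⁵, so Δρ ≈ 0.09789 kg m⁻³.
N² = (g/ρ₀)·Δρ/Δz = g·(Δρ/ρ₀)/Δz = 9.8 × 9.56 × 10⁻⁵ / 113 = 8.2910 × 10⁻⁶ s⁻².
N = √(8.2910 × 10⁻⁶) = 2.8794 × 10⁻³ rad s⁻¹ → T = 2π/N = 2.1821 × 10³ s = 36.368 min ≈ 36.4 min.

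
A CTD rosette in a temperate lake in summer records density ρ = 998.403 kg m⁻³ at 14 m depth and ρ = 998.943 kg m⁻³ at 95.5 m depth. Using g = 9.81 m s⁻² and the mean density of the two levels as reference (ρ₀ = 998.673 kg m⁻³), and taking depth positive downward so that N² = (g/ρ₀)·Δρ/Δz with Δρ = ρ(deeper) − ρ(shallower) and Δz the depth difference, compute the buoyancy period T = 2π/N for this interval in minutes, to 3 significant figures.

13.0 min

Δρ = 998.943 − 998.403 = 0.540 kg m⁻³ over Δz = 95.5 − 14 = 81.5 m.
N² = (9.81/998.673) × (0.540/81.5) = 6.5085 × 10⁻⁵ s⁻².
N = √(6.5085 × 10⁻⁵) = 8.0675 × 10⁻³ rad s⁻¹, so T = 2π/N = 778.83 s = 12.981 min ≈ 13.0 min.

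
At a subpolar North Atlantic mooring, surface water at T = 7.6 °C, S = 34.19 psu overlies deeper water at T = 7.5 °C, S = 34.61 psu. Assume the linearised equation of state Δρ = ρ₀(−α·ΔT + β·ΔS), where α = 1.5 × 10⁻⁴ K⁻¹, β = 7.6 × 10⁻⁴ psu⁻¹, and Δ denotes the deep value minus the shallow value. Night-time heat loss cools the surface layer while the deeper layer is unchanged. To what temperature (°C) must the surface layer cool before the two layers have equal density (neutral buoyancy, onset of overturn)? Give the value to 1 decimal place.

Neutral buoyancy requires Δρ = 0, i.e. −α(T_deep − T_surf′) + β(S_deep − S_surf) = 0.
T_surf′ = T_deep − (β/α)·ΔS = 7.5 − (7.6 × 10⁻⁴/1.5 × 10⁻⁴)·(+0.42) = 5.372 °C.
Cooling required: 7.6 − (5.372) = 2.228 °C.

5.4 °C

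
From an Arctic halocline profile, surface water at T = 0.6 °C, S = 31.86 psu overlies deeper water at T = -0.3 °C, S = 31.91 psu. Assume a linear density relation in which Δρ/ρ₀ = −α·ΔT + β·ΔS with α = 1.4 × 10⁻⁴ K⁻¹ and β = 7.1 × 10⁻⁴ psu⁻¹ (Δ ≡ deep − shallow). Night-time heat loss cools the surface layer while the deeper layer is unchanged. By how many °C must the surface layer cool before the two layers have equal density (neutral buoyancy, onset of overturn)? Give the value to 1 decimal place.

Neutral buoyancy requires Δρ = 0, i.e. −α(T_deep − T_surf′) + β(S_deep − S_surf) = 0.
T_surf′ = T_deep − (β/α)·ΔS = -0.3 − (7.1 × 10⁻⁴/1.4 × 10⁻⁴)·(+0.05) = -0.554 °C.
Cooling required: 0.6 − (-0.554) = 1.154 °C.

1.2 °C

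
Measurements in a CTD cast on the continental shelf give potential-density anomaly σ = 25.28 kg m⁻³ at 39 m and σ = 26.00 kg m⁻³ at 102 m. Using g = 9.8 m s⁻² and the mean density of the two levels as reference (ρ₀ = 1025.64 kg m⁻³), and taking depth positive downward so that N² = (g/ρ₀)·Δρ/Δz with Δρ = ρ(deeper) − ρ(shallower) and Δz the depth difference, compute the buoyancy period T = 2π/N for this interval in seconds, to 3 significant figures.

601 s

Δρ = 1026.00 − 1025.28 = 0.72 kg m⁻³ over Δz = 102 − 39 = 63 m.
N² = (9.8/1025.64) × (0.72/63) = 1.0920 × 10⁻⁴ s⁻².
N = √(1.0920 × 10⁻⁴) = 0.010450 rad s⁻¹, so T = 2π/N = 601.26 s ≈ 601 s.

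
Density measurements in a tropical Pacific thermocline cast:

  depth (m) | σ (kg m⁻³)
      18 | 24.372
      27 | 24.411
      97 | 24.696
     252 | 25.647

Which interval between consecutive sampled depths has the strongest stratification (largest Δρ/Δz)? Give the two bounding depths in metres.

97–252 m

Compute the density gradient over each adjacent pair:
  18–27 m: Δρ/Δz = 0.039/9 = 4.3 × 10⁻³ kg m⁻⁴
  27–97 m: Δρ/Δz = 0.285/70 = 4.1 × 10⁻³ kg m⁻⁴
  97–252 m: Δρ/Δz = 0.951/155 = 6.1 × 10⁻³ kg m⁻⁴
The largest gradient is in the 97–252 m interval — the pycnocline.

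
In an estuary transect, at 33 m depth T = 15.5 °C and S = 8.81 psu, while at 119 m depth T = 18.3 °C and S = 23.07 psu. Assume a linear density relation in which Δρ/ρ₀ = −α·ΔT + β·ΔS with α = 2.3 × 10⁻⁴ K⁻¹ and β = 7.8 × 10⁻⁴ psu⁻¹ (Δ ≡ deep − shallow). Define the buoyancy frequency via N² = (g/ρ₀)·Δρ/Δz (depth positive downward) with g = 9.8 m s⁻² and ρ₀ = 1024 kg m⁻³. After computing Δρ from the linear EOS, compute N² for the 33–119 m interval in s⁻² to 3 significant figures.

ΔT = +2.8 K, ΔS = +14.26 psu (deep − shallow).
Δρ/ρ₀ = −αΔT + βΔS = -6.44 × 10⁻⁴ + 0.0111228 = 0.0104788, so Δρ ≈ 10.73 kg m⁻³.
N² = (g/ρ₀)·Δρ/Δz = g·(Δρ/ρ₀)/Δz = 9.8 × 0.0104788 / 86 = 1.1941 × 10⁻³ s⁻² ≈ 1.19 × 10⁻³ s⁻².

1.19 × 10⁻³ s⁻²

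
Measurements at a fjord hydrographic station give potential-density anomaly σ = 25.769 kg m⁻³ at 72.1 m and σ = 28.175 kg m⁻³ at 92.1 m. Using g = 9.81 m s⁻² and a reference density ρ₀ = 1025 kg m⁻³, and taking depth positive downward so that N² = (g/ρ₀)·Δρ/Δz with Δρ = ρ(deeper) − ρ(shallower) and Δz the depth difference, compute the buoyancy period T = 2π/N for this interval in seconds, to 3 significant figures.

185 s

Δρ = 1028.175 − 1025.769 = 2.406 kg m⁻³ over Δz = 92.1 − 72.1 = 20 m.
N² = (9.81/1025) × (2.406/20) = 1.1514 × 10⁻³ s⁻².
N = √(1.1514 × 10⁻³) = 0.033932 rad s⁻¹, so T = 2π/N = 185.17 s ≈ 185 s.
Since Δρ > 0 the layer is stably stratified.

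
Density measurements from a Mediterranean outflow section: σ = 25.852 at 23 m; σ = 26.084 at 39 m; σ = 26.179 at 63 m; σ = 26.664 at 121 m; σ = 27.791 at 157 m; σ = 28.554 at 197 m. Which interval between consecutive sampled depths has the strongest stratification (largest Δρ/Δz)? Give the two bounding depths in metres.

Compute the density gradient over each adjacent pair:
  23–39 m: Δρ/Δz = 0.232/16 = 0.015 kg m⁻⁴
  39–63 m: Δρ/Δz = 0.095/24 = 4.0 × 10⁻³ kg m⁻⁴
  63–121 m: Δρ/Δz = 0.485/58 = 8.4 × 10⁻³ kg m⁻⁴
  121–157 m: Δρ/Δz = 1.127/36 = 0.031 kg m⁻⁴
  157–197 m: Δρ/Δz = 0.763/40 = 0.019 kg m⁻⁴
The largest gradient is in the 121–157 m interval — the pycnocline.

121–157 m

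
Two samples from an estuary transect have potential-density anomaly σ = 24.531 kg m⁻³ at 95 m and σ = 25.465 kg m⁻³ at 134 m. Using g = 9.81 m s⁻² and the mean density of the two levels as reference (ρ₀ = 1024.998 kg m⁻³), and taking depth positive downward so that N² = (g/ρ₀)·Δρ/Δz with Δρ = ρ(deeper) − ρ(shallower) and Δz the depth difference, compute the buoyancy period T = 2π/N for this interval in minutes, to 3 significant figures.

6.92 min

Δρ = 1025.465 − 1024.531 = 0.934 kg m⁻³ over Δz = 134 − 95 = 39 m.
N² = (9.81/1024.998) × (0.934/39) = 2.2921 × 10⁻⁴ s⁻².
N = √(2.2921 × 10⁻⁴) = 0.015140 rad s⁻¹, so T = 2π/N = 415.01 s = 6.9168 min ≈ 6.92 min.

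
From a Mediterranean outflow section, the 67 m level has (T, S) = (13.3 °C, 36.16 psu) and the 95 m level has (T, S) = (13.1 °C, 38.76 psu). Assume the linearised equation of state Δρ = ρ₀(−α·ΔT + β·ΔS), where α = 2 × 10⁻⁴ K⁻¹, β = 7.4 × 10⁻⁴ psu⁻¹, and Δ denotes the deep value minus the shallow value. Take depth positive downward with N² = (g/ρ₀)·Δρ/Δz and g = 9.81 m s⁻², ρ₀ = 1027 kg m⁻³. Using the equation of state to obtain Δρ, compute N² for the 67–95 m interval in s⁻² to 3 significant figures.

ΔT = -0.2 K, ΔS = +2.60 psu (deep − shallow).
Δρ/ρ₀ = −αΔT + βΔS = 4.00 × 10⁻⁵ + 1.924 × 10⁻³ = 1.964 × 10⁻³, so Δρ ≈ 2.017 kg m⁻³.
N² = (g/ρ₀)·Δρ/Δz = g·(Δρ/ρ₀)/Δz = 9.81 × 1.964 × 10⁻³ / 28 = 6.8810 × 10⁻⁴ s⁻² ≈ 6.88 × 10⁻⁴ s⁻².

6.88 × 10⁻⁴ s⁻²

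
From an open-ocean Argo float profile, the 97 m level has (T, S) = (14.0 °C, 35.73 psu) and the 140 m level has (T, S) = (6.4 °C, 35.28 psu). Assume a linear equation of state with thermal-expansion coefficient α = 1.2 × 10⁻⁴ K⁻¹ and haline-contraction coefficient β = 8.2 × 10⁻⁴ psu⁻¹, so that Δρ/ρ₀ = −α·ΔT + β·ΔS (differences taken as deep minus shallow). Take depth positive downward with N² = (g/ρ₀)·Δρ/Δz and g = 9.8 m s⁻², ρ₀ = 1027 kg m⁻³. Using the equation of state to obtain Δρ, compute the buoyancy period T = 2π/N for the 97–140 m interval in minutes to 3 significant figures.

9.41 min

ΔT = -7.6 K, ΔS = -0.45 psu (deep − shallow).
Δρ/ρ₀ = −αΔT + βΔS = 9.12 × 10⁻⁴ − 3.69 × 10⁻⁴ = 5.43 × 10⁻⁴, so Δρ ≈ 0.5577 kg m⁻³.
N² = (g/ρ₀)·Δρ/Δz = g·(Δρ/ρ₀)/Δz = 9.8 × 5.43 × 10⁻⁴ / 43 = 1.2375 × 10⁻⁴ s⁻².
N = √(1.2375 × 10⁻⁴) = 0.011124 rad s⁻¹ → T = 2π/N = 564.83 s = 9.4138 min ≈ 9.41 min.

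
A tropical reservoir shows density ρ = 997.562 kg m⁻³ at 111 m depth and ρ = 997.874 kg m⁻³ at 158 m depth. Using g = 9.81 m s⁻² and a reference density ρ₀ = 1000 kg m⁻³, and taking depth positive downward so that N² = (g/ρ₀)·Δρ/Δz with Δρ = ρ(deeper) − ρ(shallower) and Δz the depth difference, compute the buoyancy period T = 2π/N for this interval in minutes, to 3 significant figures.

13.0 min

Δρ = 997.874 − 997.562 = 0.312 kg m⁻³ over Δz = 158 − 111 = 47 m.
N² = (9.81/1000) × (0.312/47) = 6.5122 × 10⁻⁵ s⁻².
N = √(6.5122 × 10⁻⁵) = 8.0698 × 10⁻³ rad s⁻¹, so T = 2π/N = 778.60 s = 12.977 min ≈ 13.0 min.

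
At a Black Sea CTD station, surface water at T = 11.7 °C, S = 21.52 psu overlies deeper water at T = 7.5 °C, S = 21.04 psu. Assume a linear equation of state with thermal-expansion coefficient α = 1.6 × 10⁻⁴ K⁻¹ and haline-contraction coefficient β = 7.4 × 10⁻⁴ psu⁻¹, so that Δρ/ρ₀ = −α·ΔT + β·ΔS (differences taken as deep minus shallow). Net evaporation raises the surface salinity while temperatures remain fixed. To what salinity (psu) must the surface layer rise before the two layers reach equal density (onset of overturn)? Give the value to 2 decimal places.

Neutral buoyancy requires −α(T_deep − T_surf) + β(S_deep − S_surf′) = 0.
S_surf′ = S_deep − (α/β)·ΔT = 21.04 − (1.6 × 10⁻⁴/7.4 × 10⁻⁴)·(-4.2) = 21.9481 psu.
Increase required: 21.9481 − 21.52 = 0.4281 psu.

21.95 psu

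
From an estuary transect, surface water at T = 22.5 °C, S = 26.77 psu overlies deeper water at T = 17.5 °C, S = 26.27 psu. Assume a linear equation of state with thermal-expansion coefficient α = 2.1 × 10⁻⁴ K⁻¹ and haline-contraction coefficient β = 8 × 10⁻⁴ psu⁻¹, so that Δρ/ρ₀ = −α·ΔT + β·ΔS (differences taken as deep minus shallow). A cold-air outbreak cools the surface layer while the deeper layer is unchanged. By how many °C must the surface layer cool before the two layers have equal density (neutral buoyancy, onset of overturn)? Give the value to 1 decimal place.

Neutral buoyancy requires Δρ = 0, i.e. −α(T_deep − T_surf′) + β(S_deep − S_surf) = 0.
T_surf′ = T_deep − (β/α)·ΔS = 17.5 − (8 × 10⁻⁴/2.1 × 10⁻⁴)·(-0.50) = 19.405 °C.
Cooling required: 22.5 − (19.405) = 3.095 °C.

3.1 °C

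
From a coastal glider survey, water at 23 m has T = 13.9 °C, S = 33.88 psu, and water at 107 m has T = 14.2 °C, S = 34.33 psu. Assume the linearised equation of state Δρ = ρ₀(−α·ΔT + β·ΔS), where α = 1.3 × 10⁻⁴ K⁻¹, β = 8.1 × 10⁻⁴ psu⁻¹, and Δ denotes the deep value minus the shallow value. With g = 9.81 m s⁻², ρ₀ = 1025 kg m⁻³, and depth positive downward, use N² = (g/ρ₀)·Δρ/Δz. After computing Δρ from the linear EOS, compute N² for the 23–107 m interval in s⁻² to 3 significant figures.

ΔT = +0.3 K, ΔS = +0.45 psu (deep − shallow).
Δρ/ρ₀ = −αΔT + βΔS = -3.90 × 10⁻⁵ + 3.645 × 10⁻⁴ = 3.255 × 10⁻⁴, so Δρ ≈ 0.3336 kg m⁻³.
N² = (g/ρ₀)·Δρ/Δz = g·(Δρ/ρ₀)/Δz = 9.81 × 3.255 × 10⁻⁴ / 84 = 3.8014 × 10⁻⁵ s⁻² ≈ 3.80 × 10⁻⁵ s⁻².

3.80 × 10⁻⁵ s⁻²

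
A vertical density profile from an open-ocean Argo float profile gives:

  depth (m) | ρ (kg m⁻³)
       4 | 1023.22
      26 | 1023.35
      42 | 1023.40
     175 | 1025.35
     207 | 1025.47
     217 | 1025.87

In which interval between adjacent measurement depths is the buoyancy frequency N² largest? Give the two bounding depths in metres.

207–217 m

Compute the density gradient over each adjacent pair:
  4–26 m: Δρ/Δz = 0.13/22 = 5.9 × 10⁻³ kg m⁻⁴
  26–42 m: Δρ/Δz = 0.05/16 = 3.1 × 10⁻³ kg m⁻⁴
  42–175 m: Δρ/Δz = 1.95/133 = 0.015 kg m⁻⁴
  175–207 m: Δρ/Δz = 0.12/32 = 3.7 × 10⁻³ kg m⁻⁴
  207–217 m: Δρ/Δz = 0.40/10 = 0.040 kg m⁻⁴
The largest gradient is in the 207–217 m interval — the pycnocline.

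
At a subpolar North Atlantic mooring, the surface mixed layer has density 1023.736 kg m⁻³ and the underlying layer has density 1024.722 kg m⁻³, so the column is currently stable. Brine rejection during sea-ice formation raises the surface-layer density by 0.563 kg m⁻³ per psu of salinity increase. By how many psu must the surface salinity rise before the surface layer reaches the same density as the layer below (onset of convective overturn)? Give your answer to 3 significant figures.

1.75 psu

Density deficit of the surface layer: 1024.722 − 1023.736 = 0.986 kg m⁻³.
Required change = 0.986 / 0.563 = 1.75 psu.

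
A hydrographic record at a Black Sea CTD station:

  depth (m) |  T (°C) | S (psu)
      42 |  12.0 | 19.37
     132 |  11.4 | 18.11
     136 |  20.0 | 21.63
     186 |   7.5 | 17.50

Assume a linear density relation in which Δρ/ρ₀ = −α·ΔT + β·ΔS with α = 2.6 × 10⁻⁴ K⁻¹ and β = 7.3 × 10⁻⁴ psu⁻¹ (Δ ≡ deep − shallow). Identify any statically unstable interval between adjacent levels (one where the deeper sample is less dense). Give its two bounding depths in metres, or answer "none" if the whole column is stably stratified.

Evaluate Δρ/ρ₀ = −αΔT + βΔS across each adjacent pair:
  42–132 m: −αΔT+βΔS = −(2.6 × 10⁻⁴)(-0.6)+(7.3 × 10⁻⁴)(-1.26) = -7.6 × 10⁻⁴ → UNSTABLE
  132–136 m: −αΔT+βΔS = −(2.6 × 10⁻⁴)(+8.6)+(7.3 × 10⁻⁴)(+3.52) = 3.3 × 10⁻⁴ → stable
  136–186 m: −αΔT+βΔS = −(2.6 × 10⁻⁴)(-12.5)+(7.3 × 10⁻⁴)(-4.13) = 2.4 × 10⁻⁴ → stable
The 42–132 m interval has Δρ < 0: lighter water underlies denser water.

42–132 m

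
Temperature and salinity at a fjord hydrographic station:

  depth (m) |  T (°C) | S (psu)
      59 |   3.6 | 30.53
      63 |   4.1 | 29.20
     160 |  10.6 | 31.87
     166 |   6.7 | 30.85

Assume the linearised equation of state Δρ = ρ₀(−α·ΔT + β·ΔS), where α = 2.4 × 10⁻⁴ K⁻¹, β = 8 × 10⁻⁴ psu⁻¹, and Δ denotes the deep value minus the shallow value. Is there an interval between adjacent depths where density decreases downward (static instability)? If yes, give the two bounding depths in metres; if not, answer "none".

59–63 m

Evaluate Δρ/ρ₀ = −αΔT + βΔS across each adjacent pair:
  59–63 m: −αΔT+βΔS = −(2.4 × 10⁻⁴)(+0.5)+(8 × 10⁻⁴)(-1.33) = -1.2 × 10⁻³ → UNSTABLE
  63–160 m: −αΔT+βΔS = −(2.4 × 10⁻⁴)(+6.5)+(8 × 10⁻⁴)(+2.67) = 5.8 × 10⁻⁴ → stable
  160–166 m: −αΔT+βΔS = −(2.4 × 10⁻⁴)(-3.9)+(8 × 10⁻⁴)(-1.02) = 1.2 × 10⁻⁴ → stable
The 59–63 m interval has Δρ < 0: lighter water underlies denser water.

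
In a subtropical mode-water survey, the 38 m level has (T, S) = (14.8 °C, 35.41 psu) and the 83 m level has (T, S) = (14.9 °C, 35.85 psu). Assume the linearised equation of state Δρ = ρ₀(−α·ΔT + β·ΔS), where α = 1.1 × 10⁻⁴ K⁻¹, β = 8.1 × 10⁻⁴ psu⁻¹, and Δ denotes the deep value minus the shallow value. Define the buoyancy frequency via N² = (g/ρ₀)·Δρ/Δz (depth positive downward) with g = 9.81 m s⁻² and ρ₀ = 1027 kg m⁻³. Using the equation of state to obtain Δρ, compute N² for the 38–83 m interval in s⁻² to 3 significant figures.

7.53 × 10⁻⁵ s⁻²

ΔT = +0.1 K, ΔS = +0.44 psu (deep − shallow).
Δρ/ρ₀ = −αΔT + βΔS = -1.10 × 10⁻⁵ + 3.564 × 10⁻⁴ = 3.454 × 10⁻⁴, so Δρ ≈ 0.3547 kg m⁻³.
N² = (g/ρ₀)·Δρ/Δz = g·(Δρ/ρ₀)/Δz = 9.81 × 3.454 × 10⁻⁴ / 45 = 7.5297 × 10⁻⁵ s⁻² ≈ 7.53 × 10⁻⁵ s⁻².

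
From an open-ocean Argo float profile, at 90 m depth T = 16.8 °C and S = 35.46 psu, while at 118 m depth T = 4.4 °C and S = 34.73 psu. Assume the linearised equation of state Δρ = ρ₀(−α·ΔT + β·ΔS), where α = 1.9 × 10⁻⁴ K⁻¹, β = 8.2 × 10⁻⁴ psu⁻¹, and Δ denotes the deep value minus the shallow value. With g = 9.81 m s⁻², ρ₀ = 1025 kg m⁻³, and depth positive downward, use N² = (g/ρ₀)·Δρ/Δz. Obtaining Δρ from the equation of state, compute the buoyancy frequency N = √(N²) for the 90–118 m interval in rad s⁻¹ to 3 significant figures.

0.0248 rad s⁻¹

ΔT = -12.4 K, ΔS = -0.73 psu (deep − shallow).
Δρ/ρ₀ = −αΔT + βΔS = 2.356 × 10⁻³ − 5.986 × 10⁻⁴ = 1.7574 × 10⁻³, so Δρ ≈ 1.801 kg m⁻³.
N² = (g/ρ₀)·Δρ/Δz = g·(Δρ/ρ₀)/Δz = 9.81 × 1.7574 × 10⁻³ / 28 = 6.1572 × 10⁻⁴ s⁻².
N = √(6.1572 × 10⁻⁴) = 0.024814 rad s⁻¹ ≈ 0.0248 rad s⁻¹.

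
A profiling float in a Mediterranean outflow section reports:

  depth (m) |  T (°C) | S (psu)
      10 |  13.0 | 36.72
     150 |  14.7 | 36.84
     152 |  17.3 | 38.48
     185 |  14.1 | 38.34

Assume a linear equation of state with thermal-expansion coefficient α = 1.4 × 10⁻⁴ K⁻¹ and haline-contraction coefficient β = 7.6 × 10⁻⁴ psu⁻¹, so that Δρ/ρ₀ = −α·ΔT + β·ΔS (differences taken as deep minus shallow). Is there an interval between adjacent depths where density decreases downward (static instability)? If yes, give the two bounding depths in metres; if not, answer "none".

10–150 m

Evaluate Δρ/ρ₀ = −αΔT + βΔS across each adjacent pair:
  10–150 m: −αΔT+βΔS = −(1.4 × 10⁻⁴)(+1.7)+(7.6 × 10⁻⁴)(+0.12) = -1.5 × 10⁻⁴ → UNSTABLE
  150–152 m: −αΔT+βΔS = −(1.4 × 10⁻⁴)(+2.6)+(7.6 × 10⁻⁴)(+1.64) = 8.8 × 10⁻⁴ → stable
  152–185 m: −αΔT+βΔS = −(1.4 × 10⁻⁴)(-3.2)+(7.6 × 10⁻⁴)(-0.14) = 3.4 × 10⁻⁴ → stable
The 10–150 m interval has Δρ < 0: lighter water underlies denser water.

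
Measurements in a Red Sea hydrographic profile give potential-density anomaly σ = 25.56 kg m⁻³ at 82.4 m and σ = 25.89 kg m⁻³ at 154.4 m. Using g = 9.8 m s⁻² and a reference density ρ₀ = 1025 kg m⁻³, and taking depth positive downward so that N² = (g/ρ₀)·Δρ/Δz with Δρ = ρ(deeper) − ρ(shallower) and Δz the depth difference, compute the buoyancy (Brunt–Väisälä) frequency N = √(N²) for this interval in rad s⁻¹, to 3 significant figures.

6.62 × 10⁻³ rad s⁻¹

Δρ = 1025.89 − 1025.56 = 0.33 kg m⁻³ over Δz = 154.4 − 82.4 = 72 m.
N² = (9.8/1025) × (0.33/72) = 4.3821 × 10⁻⁵ s⁻².
N = √(4.3821 × 10⁻⁵) = 6.6197 × 10⁻³ rad s⁻¹ ≈ 6.62 × 10⁻³ rad s⁻¹.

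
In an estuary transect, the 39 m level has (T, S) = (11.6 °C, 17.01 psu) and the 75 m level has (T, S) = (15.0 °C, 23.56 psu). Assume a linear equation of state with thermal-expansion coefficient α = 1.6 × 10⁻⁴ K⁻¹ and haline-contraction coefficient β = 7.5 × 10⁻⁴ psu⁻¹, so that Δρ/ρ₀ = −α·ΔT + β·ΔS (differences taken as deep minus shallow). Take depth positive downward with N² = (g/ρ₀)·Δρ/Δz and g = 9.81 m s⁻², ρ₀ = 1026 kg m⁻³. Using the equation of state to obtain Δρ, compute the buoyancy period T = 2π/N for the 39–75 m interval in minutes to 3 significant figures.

ΔT = +3.4 K, ΔS = +6.55 psu (deep − shallow).
Δρ/ρ₀ = −αΔT + βΔS = -5.44 × 10⁻⁴ + 4.9125 × 10⁻³ = 4.3685 × 10⁻³, so Δρ ≈ 4.482 kg m⁻³.
N² = (g/ρ₀)·Δρ/Δz = g·(Δρ/ρ₀)/Δz = 9.81 × 4.3685 × 10⁻³ / 36 = 1.1904 × 10⁻³ s⁻².
N = √(1.1904 × 10⁻³) = 0.034502 rad s⁻¹ → T = 2π/N = 182.11 s = 3.0352 min ≈ 3.04 min.

3.04 min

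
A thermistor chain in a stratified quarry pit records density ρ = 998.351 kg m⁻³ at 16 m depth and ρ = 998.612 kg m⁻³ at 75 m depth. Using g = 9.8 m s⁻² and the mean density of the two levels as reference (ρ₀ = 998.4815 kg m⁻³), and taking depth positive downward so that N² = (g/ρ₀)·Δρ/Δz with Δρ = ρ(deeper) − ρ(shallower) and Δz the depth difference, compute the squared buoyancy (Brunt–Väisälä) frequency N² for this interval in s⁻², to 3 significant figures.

4.34 × 10⁻⁵ s⁻²

Δρ = 998.612 − 998.351 = 0.261 kg m⁻³ over Δz = 75 − 16 = 59 m.
N² = (9.8/998.4815) × (0.261/59) = 4.3418 × 10⁻⁵ s⁻² ≈ 4.34 × 10⁻⁵ s⁻².
Since Δρ > 0 the layer is stably stratified.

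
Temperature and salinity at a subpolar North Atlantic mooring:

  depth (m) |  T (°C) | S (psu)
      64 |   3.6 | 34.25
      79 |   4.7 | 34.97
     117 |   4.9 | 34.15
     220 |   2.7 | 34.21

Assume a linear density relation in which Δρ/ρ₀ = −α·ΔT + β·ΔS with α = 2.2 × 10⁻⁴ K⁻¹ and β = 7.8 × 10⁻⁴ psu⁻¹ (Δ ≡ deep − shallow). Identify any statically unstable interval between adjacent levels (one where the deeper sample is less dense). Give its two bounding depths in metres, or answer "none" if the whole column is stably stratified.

79–117 m

Evaluate Δρ/ρ₀ = −αΔT + βΔS across each adjacent pair:
  64–79 m: −αΔT+βΔS = −(2.2 × 10⁻⁴)(+1.1)+(7.8 × 10⁻⁴)(+0.72) = 3.2 × 10⁻⁴ → stable
  79–117 m: −αΔT+βΔS = −(2.2 × 10⁻⁴)(+0.2)+(7.8 × 10⁻⁴)(-0.82) = -6.8 × 10⁻⁴ → UNSTABLE
  117–220 m: −αΔT+βΔS = −(2.2 × 10⁻⁴)(-2.2)+(7.8 × 10⁻⁴)(+0.06) = 5.3 × 10⁻⁴ → stable
The 79–117 m interval has Δρ < 0: lighter water underlies denser water.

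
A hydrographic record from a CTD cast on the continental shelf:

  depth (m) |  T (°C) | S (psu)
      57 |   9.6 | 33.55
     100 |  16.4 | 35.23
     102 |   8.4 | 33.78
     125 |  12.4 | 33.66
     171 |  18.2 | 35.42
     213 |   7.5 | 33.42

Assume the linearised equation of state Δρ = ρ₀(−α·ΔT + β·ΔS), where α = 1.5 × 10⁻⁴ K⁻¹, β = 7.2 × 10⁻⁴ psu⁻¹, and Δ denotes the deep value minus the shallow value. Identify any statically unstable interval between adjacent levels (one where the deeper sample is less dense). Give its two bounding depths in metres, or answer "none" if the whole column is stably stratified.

102–125 m

Evaluate Δρ/ρ₀ = −αΔT + βΔS across each adjacent pair:
  57–100 m: −αΔT+βΔS = −(1.5 × 10⁻⁴)(+6.8)+(7.2 × 10⁻⁴)(+1.68) = 1.9 × 10⁻⁴ → stable
  100–102 m: −αΔT+βΔS = −(1.5 × 10⁻⁴)(-8.0)+(7.2 × 10⁻⁴)(-1.45) = 1.6 × 10⁻⁴ → stable
  102–125 m: −αΔT+βΔS = −(1.5 × 10⁻⁴)(+4.0)+(7.2 × 10⁻⁴)(-0.12) = -6.9 × 10⁻⁴ → UNSTABLE
  125–171 m: −αΔT+βΔS = −(1.5 × 10⁻⁴)(+5.8)+(7.2 × 10⁻⁴)(+1.76) = 4.0 × 10⁻⁴ → stable
  171–213 m: −αΔT+βΔS = −(1.5 × 10⁻⁴)(-10.7)+(7.2 × 10⁻⁴)(-2.00) = 1.6 × 10⁻⁴ → stable
The 102–125 m interval has Δρ < 0: lighter water underlies denser water.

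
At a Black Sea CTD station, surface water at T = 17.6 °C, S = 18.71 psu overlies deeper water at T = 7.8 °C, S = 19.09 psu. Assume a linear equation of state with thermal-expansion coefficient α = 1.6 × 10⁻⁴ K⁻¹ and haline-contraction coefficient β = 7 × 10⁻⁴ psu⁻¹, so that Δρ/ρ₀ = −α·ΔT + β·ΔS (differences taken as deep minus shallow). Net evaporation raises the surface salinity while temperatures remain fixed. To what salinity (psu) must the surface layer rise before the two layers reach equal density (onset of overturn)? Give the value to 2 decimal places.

Neutral buoyancy requires −α(T_deep − T_surf) + β(S_deep − S_surf′) = 0.
S_surf′ = S_deep − (α/β)·ΔT = 19.09 − (1.6 × 10⁻⁴/7 × 10⁻⁴)·(-9.8) = 21.3300 psu.
Increase required: 21.3300 − 18.71 = 2.6200 psu.

21.33 psu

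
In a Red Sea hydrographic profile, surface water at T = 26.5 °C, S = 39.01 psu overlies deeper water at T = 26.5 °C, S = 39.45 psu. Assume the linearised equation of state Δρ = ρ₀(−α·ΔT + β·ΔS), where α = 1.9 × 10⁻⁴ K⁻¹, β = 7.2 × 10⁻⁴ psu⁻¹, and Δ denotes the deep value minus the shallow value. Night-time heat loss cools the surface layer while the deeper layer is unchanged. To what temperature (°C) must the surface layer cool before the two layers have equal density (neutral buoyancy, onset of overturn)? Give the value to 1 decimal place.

Neutral buoyancy requires Δρ = 0, i.e. −α(T_deep − T_surf′) + β(S_deep − S_surf) = 0.
T_surf′ = T_deep − (β/α)·ΔS = 26.5 − (7.2 × 10⁻⁴/1.9 × 10⁻⁴)·(+0.44) = 24.833 °C.
Cooling required: 26.5 − (24.833) = 1.667 °C.

24.8 °C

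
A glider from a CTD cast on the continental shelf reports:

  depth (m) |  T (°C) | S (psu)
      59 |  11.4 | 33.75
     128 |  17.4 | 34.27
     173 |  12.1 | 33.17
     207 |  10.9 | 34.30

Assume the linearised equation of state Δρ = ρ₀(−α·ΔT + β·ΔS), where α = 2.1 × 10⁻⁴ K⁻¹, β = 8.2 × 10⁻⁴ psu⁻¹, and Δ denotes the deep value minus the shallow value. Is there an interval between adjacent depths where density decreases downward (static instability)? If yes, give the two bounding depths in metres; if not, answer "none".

59–128 m

Evaluate Δρ/ρ₀ = −αΔT + βΔS across each adjacent pair:
  59–128 m: −αΔT+βΔS = −(2.1 × 10⁻⁴)(+6.0)+(8.2 × 10⁻⁴)(+0.52) = -8.3 × 10⁻⁴ → UNSTABLE
  128–173 m: −αΔT+βΔS = −(2.1 × 10⁻⁴)(-5.3)+(8.2 × 10⁻⁴)(-1.10) = 2.1 × 10⁻⁴ → stable
  173–207 m: −αΔT+βΔS = −(2.1 × 10⁻⁴)(-1.2)+(8.2 × 10⁻⁴)(+1.13) = 1.2 × 10⁻³ → stable
The 59–128 m interval has Δρ < 0: lighter water underlies denser water.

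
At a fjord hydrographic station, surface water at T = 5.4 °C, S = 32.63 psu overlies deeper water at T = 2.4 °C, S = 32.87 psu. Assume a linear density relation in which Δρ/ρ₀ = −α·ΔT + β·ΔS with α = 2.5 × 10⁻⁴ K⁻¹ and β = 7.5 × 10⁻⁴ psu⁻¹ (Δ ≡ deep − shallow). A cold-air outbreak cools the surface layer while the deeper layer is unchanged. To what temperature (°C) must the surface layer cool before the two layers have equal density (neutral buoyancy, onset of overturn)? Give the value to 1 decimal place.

Neutral buoyancy requires Δρ = 0, i.e. −α(T_deep − T_surf′) + β(S_deep − S_surf) = 0.
T_surf′ = T_deep − (β/α)·ΔS = 2.4 − (7.5 × 10⁻⁴/2.5 × 10⁻⁴)·(+0.24) = 1.680 °C.
Cooling required: 5.4 − (1.680) = 3.720 °C.

1.7 °C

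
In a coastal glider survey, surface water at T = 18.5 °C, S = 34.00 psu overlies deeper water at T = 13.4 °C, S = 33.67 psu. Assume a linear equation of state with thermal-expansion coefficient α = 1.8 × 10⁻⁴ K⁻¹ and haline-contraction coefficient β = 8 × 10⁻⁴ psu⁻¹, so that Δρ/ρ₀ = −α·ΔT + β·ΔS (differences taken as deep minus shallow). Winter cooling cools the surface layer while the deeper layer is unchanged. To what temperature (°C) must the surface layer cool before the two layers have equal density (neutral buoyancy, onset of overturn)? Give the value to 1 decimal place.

14.9 °C

Neutral buoyancy requires Δρ = 0, i.e. −α(T_deep − T_surf′) + β(S_deep − S_surf) = 0.
T_surf′ = T_deep − (β/α)·ΔS = 13.4 − (8 × 10⁻⁴/1.8 × 10⁻⁴)·(-0.33) = 14.867 °C.
Cooling required: 18.5 − (14.867) = 3.633 °C.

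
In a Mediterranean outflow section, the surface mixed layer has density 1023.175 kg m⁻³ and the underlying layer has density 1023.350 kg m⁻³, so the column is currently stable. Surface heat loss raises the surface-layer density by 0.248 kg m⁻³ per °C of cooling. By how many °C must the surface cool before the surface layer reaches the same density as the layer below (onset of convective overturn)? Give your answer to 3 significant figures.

0.706 °C

Density deficit of the surface layer: 1023.350 − 1023.175 = 0.175 kg m⁻³.
Required change = 0.175 / 0.248 = 0.706 °C.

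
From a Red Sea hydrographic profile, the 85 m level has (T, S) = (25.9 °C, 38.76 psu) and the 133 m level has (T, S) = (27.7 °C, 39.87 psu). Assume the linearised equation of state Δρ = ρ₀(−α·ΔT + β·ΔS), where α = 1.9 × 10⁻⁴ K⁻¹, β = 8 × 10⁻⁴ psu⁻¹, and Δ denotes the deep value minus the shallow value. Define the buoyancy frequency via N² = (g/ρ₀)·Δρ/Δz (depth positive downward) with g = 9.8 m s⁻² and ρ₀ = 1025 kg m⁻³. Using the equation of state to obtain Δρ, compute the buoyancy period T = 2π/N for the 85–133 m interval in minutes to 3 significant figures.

ΔT = +1.8 K, ΔS = +1.11 psu (deep − shallow).
Δρ/ρ₀ = −αΔT + βΔS = -3.42 × 10⁻⁴ + 8.88 × 10⁻⁴ = 5.46 × 10⁻⁴, so Δρ ≈ 0.5597 kg m⁻³.
N² = (g/ρ₀)·Δρ/Δz = g·(Δρ/ρ₀)/Δz = 9.8 × 5.46 × 10⁻⁴ / 48 = 1.1148 × 10⁻⁴ s⁻².
N = √(1.1148 × 10⁻⁴) = 0.010558 rad s⁻¹ → T = 2π/N = 595.11 s = 9.9185 min ≈ 9.92 min.

9.92 min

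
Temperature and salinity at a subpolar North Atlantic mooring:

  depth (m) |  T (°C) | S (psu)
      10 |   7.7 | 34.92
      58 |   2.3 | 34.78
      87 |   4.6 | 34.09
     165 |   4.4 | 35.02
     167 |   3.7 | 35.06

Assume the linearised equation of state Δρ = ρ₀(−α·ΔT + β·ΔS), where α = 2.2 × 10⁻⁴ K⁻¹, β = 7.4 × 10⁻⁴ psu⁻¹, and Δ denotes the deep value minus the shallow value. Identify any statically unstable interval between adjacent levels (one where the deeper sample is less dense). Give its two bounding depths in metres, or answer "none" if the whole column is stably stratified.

58–87 m

Evaluate Δρ/ρ₀ = −αΔT + βΔS across each adjacent pair:
  10–58 m: −αΔT+βΔS = −(2.2 × 10⁻⁴)(-5.4)+(7.4 × 10⁻⁴)(-0.14) = 1.1 × 10⁻³ → stable
  58–87 m: −αΔT+βΔS = −(2.2 × 10⁻⁴)(+2.3)+(7.4 × 10⁻⁴)(-0.69) = -1.0 × 10⁻³ → UNSTABLE
  87–165 m: −αΔT+βΔS = −(2.2 × 10⁻⁴)(-0.2)+(7.4 × 10⁻⁴)(+0.93) = 7.3 × 10⁻⁴ → stable
  165–167 m: −αΔT+βΔS = −(2.2 × 10⁻⁴)(-0.7)+(7.4 × 10⁻⁴)(+0.04) = 1.8 × 10⁻⁴ → stable
The 58–87 m interval has Δρ < 0: lighter water underlies denser water.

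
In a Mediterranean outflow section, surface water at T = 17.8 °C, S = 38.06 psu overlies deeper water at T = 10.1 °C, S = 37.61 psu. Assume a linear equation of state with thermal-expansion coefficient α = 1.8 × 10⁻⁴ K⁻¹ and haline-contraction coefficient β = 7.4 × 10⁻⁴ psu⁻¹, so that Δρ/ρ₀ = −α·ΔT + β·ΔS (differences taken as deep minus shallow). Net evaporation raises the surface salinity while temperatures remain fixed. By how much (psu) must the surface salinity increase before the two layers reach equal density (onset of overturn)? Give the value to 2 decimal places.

1.42 psu

Neutral buoyancy requires −α(T_deep − T_surf) + β(S_deep − S_surf′) = 0.
S_surf′ = S_deep − (α/β)·ΔT = 37.61 − (1.8 × 10⁻⁴/7.4 × 10⁻⁴)·(-7.7) = 39.4830 psu.
Increase required: 39.4830 − 38.06 = 1.4230 psu.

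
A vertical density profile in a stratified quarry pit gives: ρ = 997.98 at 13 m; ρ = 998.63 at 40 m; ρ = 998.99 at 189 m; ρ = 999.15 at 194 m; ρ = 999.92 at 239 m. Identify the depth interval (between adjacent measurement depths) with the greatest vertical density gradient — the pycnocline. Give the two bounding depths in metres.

Compute the density gradient over each adjacent pair:
  13–40 m: Δρ/Δz = 0.65/27 = 0.024 kg m⁻⁴
  40–189 m: Δρ/Δz = 0.36/149 = 2.4 × 10⁻³ kg m⁻⁴
  189–194 m: Δρ/Δz = 0.16/5 = 0.032 kg m⁻⁴
  194–239 m: Δρ/Δz = 0.77/45 = 0.017 kg m⁻⁴
The largest gradient is in the 189–194 m interval — the pycnocline.

189–194 m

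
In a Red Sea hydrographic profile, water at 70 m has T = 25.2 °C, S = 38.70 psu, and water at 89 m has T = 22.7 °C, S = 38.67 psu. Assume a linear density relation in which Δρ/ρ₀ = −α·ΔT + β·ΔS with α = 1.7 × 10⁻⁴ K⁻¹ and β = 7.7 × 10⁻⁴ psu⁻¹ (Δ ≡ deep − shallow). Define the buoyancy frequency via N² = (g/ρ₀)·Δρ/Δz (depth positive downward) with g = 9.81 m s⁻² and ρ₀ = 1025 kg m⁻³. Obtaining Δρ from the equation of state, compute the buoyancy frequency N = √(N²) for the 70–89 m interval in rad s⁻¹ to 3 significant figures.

0.0144 rad s⁻¹

ΔT = -2.5 K, ΔS = -0.03 psu (deep − shallow).
Δρ/ρ₀ = −αΔT + βΔS = 4.25 × 10⁻⁴ − 2.31 × 10⁻⁵ = 4.019 × 10⁻⁴, so Δρ ≈ 0.4119 kg m⁻³.
N² = (g/ρ₀)·Δρ/Δz = g·(Δρ/ρ₀)/Δz = 9.81 × 4.019 × 10⁻⁴ / 19 = 2.0751 × 10⁻⁴ s⁻².
N = √(2.0751 × 10⁻⁴) = 0.014405 rad s⁻¹ ≈ 0.0144 rad s⁻¹.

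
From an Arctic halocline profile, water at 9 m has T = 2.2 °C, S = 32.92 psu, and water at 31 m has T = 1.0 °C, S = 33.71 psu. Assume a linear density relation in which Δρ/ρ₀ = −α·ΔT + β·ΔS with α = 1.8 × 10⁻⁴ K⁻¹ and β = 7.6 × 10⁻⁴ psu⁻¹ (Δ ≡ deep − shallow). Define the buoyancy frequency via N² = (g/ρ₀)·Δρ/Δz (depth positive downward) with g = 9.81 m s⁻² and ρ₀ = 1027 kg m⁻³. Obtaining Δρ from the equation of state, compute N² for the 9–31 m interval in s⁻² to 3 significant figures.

ΔT = -1.2 K, ΔS = +0.79 psu (deep − shallow).
Δρ/ρ₀ = −αΔT + βΔS = 2.16 × 10⁻⁴ + 6.004 × 10⁻⁴ = 8.164 × 10⁻⁴, so Δρ ≈ 0.8384 kg m⁻³.
N² = (g/ρ₀)·Δρ/Δz = g·(Δρ/ρ₀)/Δz = 9.81 × 8.164 × 10⁻⁴ / 22 = 3.6404 × 10⁻⁴ s⁻² ≈ 3.64 × 10⁻⁴ s⁻².

3.64 × 10⁻⁴ s⁻²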